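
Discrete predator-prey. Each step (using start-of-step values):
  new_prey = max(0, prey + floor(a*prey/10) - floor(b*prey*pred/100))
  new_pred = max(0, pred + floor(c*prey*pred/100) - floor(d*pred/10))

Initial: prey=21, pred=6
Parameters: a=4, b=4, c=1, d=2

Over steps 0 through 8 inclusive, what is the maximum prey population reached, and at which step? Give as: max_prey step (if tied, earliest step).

Answer: 53 7

Derivation:
Step 1: prey: 21+8-5=24; pred: 6+1-1=6
Step 2: prey: 24+9-5=28; pred: 6+1-1=6
Step 3: prey: 28+11-6=33; pred: 6+1-1=6
Step 4: prey: 33+13-7=39; pred: 6+1-1=6
Step 5: prey: 39+15-9=45; pred: 6+2-1=7
Step 6: prey: 45+18-12=51; pred: 7+3-1=9
Step 7: prey: 51+20-18=53; pred: 9+4-1=12
Step 8: prey: 53+21-25=49; pred: 12+6-2=16
Max prey = 53 at step 7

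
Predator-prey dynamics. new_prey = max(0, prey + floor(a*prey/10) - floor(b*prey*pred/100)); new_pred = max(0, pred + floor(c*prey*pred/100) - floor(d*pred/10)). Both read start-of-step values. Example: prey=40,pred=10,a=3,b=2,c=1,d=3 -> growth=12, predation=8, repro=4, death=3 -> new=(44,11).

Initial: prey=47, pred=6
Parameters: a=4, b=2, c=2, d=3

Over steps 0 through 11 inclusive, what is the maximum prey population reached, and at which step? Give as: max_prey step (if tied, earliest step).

Step 1: prey: 47+18-5=60; pred: 6+5-1=10
Step 2: prey: 60+24-12=72; pred: 10+12-3=19
Step 3: prey: 72+28-27=73; pred: 19+27-5=41
Step 4: prey: 73+29-59=43; pred: 41+59-12=88
Step 5: prey: 43+17-75=0; pred: 88+75-26=137
Step 6: prey: 0+0-0=0; pred: 137+0-41=96
Step 7: prey: 0+0-0=0; pred: 96+0-28=68
Step 8: prey: 0+0-0=0; pred: 68+0-20=48
Step 9: prey: 0+0-0=0; pred: 48+0-14=34
Step 10: prey: 0+0-0=0; pred: 34+0-10=24
Step 11: prey: 0+0-0=0; pred: 24+0-7=17
Max prey = 73 at step 3

Answer: 73 3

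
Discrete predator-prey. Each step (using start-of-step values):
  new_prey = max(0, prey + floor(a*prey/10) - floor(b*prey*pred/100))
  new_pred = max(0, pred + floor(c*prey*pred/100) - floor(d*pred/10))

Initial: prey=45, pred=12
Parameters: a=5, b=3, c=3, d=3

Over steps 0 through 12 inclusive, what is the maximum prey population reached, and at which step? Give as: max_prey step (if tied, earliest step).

Answer: 51 1

Derivation:
Step 1: prey: 45+22-16=51; pred: 12+16-3=25
Step 2: prey: 51+25-38=38; pred: 25+38-7=56
Step 3: prey: 38+19-63=0; pred: 56+63-16=103
Step 4: prey: 0+0-0=0; pred: 103+0-30=73
Step 5: prey: 0+0-0=0; pred: 73+0-21=52
Step 6: prey: 0+0-0=0; pred: 52+0-15=37
Step 7: prey: 0+0-0=0; pred: 37+0-11=26
Step 8: prey: 0+0-0=0; pred: 26+0-7=19
Step 9: prey: 0+0-0=0; pred: 19+0-5=14
Step 10: prey: 0+0-0=0; pred: 14+0-4=10
Step 11: prey: 0+0-0=0; pred: 10+0-3=7
Step 12: prey: 0+0-0=0; pred: 7+0-2=5
Max prey = 51 at step 1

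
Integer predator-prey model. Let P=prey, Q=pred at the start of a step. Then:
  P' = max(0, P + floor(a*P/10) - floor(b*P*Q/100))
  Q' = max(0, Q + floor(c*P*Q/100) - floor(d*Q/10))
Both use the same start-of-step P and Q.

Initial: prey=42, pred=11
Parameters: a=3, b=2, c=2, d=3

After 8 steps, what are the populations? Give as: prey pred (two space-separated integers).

Answer: 0 22

Derivation:
Step 1: prey: 42+12-9=45; pred: 11+9-3=17
Step 2: prey: 45+13-15=43; pred: 17+15-5=27
Step 3: prey: 43+12-23=32; pred: 27+23-8=42
Step 4: prey: 32+9-26=15; pred: 42+26-12=56
Step 5: prey: 15+4-16=3; pred: 56+16-16=56
Step 6: prey: 3+0-3=0; pred: 56+3-16=43
Step 7: prey: 0+0-0=0; pred: 43+0-12=31
Step 8: prey: 0+0-0=0; pred: 31+0-9=22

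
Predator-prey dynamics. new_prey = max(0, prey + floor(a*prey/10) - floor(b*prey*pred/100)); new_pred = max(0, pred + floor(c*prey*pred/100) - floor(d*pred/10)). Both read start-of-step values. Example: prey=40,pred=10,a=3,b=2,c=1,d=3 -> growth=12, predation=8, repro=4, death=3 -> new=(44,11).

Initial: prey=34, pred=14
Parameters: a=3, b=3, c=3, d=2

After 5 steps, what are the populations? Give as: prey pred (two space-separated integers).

Answer: 0 37

Derivation:
Step 1: prey: 34+10-14=30; pred: 14+14-2=26
Step 2: prey: 30+9-23=16; pred: 26+23-5=44
Step 3: prey: 16+4-21=0; pred: 44+21-8=57
Step 4: prey: 0+0-0=0; pred: 57+0-11=46
Step 5: prey: 0+0-0=0; pred: 46+0-9=37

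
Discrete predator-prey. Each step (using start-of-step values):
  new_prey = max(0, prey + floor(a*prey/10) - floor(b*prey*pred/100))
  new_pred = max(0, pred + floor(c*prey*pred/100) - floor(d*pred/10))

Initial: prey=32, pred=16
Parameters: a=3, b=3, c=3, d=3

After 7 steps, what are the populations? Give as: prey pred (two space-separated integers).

Step 1: prey: 32+9-15=26; pred: 16+15-4=27
Step 2: prey: 26+7-21=12; pred: 27+21-8=40
Step 3: prey: 12+3-14=1; pred: 40+14-12=42
Step 4: prey: 1+0-1=0; pred: 42+1-12=31
Step 5: prey: 0+0-0=0; pred: 31+0-9=22
Step 6: prey: 0+0-0=0; pred: 22+0-6=16
Step 7: prey: 0+0-0=0; pred: 16+0-4=12

Answer: 0 12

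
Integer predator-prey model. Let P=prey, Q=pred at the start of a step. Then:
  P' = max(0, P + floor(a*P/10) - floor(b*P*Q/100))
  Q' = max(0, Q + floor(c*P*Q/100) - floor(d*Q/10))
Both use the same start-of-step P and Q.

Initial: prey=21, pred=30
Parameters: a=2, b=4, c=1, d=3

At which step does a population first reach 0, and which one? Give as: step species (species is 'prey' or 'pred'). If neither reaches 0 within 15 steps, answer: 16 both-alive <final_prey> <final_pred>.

Step 1: prey: 21+4-25=0; pred: 30+6-9=27
First extinction: prey at step 1

Answer: 1 prey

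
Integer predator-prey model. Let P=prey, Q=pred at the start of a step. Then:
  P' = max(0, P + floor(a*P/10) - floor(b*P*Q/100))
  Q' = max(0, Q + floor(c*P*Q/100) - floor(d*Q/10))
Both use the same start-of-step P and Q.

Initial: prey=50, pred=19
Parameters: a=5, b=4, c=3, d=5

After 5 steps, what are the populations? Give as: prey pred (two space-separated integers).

Step 1: prey: 50+25-38=37; pred: 19+28-9=38
Step 2: prey: 37+18-56=0; pred: 38+42-19=61
Step 3: prey: 0+0-0=0; pred: 61+0-30=31
Step 4: prey: 0+0-0=0; pred: 31+0-15=16
Step 5: prey: 0+0-0=0; pred: 16+0-8=8

Answer: 0 8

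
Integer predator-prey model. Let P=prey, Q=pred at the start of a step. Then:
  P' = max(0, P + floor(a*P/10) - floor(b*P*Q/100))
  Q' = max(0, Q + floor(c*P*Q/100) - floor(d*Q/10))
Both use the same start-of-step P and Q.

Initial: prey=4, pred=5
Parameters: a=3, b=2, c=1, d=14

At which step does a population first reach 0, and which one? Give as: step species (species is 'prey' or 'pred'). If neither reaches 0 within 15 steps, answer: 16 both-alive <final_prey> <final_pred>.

Answer: 1 pred

Derivation:
Step 1: prey: 4+1-0=5; pred: 5+0-7=0
First extinction: pred at step 1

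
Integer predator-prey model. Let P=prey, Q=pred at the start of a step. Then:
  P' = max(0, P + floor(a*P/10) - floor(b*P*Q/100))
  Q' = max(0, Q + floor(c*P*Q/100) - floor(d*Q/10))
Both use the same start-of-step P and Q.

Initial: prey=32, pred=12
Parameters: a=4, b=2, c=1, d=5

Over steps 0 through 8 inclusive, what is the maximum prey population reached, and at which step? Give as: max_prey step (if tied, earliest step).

Answer: 137 8

Derivation:
Step 1: prey: 32+12-7=37; pred: 12+3-6=9
Step 2: prey: 37+14-6=45; pred: 9+3-4=8
Step 3: prey: 45+18-7=56; pred: 8+3-4=7
Step 4: prey: 56+22-7=71; pred: 7+3-3=7
Step 5: prey: 71+28-9=90; pred: 7+4-3=8
Step 6: prey: 90+36-14=112; pred: 8+7-4=11
Step 7: prey: 112+44-24=132; pred: 11+12-5=18
Step 8: prey: 132+52-47=137; pred: 18+23-9=32
Max prey = 137 at step 8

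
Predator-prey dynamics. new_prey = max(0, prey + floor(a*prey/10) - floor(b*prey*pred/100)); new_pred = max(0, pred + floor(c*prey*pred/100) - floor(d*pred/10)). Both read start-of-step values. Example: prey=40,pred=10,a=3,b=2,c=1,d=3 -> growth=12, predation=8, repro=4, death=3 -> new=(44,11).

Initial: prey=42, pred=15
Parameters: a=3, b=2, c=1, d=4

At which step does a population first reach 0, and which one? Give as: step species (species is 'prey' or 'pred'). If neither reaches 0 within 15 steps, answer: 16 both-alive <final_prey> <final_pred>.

Answer: 16 both-alive 42 15

Derivation:
Step 1: prey: 42+12-12=42; pred: 15+6-6=15
Steps 2-15: state stable at prey=42, pred=15 (no change)
No extinction within 15 steps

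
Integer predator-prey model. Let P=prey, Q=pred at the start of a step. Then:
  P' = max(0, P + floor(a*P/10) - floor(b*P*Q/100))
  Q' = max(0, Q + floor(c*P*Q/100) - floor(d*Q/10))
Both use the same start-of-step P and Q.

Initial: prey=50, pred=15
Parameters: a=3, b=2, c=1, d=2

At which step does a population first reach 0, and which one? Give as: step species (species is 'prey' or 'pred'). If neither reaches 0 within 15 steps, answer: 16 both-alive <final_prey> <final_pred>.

Step 1: prey: 50+15-15=50; pred: 15+7-3=19
Step 2: prey: 50+15-19=46; pred: 19+9-3=25
Step 3: prey: 46+13-23=36; pred: 25+11-5=31
Step 4: prey: 36+10-22=24; pred: 31+11-6=36
Step 5: prey: 24+7-17=14; pred: 36+8-7=37
Step 6: prey: 14+4-10=8; pred: 37+5-7=35
Step 7: prey: 8+2-5=5; pred: 35+2-7=30
Step 8: prey: 5+1-3=3; pred: 30+1-6=25
Step 9: prey: 3+0-1=2; pred: 25+0-5=20
Step 10: prey: 2+0-0=2; pred: 20+0-4=16
Step 11: prey: 2+0-0=2; pred: 16+0-3=13
Step 12: prey: 2+0-0=2; pred: 13+0-2=11
Step 13: prey: 2+0-0=2; pred: 11+0-2=9
Step 14: prey: 2+0-0=2; pred: 9+0-1=8
Step 15: prey: 2+0-0=2; pred: 8+0-1=7
No extinction within 15 steps

Answer: 16 both-alive 2 7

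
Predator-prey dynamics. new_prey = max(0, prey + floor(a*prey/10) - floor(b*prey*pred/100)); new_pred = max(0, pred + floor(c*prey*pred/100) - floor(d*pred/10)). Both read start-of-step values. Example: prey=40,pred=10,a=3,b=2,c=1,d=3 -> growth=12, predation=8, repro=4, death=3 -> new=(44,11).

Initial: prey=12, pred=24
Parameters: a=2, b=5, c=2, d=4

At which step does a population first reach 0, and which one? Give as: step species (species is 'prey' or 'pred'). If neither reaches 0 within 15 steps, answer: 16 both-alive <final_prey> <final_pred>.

Answer: 1 prey

Derivation:
Step 1: prey: 12+2-14=0; pred: 24+5-9=20
First extinction: prey at step 1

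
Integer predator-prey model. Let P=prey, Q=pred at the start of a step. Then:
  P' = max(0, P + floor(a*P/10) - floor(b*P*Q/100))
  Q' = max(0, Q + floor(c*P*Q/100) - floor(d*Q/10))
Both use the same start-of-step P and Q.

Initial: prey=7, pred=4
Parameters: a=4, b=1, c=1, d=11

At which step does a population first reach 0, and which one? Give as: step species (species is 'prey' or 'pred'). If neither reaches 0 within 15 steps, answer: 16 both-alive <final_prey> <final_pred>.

Answer: 1 pred

Derivation:
Step 1: prey: 7+2-0=9; pred: 4+0-4=0
First extinction: pred at step 1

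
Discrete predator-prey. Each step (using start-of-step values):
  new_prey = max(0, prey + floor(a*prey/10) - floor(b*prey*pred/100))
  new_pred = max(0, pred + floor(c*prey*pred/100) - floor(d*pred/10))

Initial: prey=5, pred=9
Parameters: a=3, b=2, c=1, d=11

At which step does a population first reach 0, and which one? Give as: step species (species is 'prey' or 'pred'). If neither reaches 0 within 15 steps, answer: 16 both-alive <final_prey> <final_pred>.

Step 1: prey: 5+1-0=6; pred: 9+0-9=0
First extinction: pred at step 1

Answer: 1 pred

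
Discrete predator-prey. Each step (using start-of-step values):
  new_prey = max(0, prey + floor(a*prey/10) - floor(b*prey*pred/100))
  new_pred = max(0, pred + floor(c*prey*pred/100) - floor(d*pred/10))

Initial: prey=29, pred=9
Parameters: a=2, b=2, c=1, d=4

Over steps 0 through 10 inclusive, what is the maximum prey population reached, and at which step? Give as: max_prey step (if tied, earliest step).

Answer: 47 10

Derivation:
Step 1: prey: 29+5-5=29; pred: 9+2-3=8
Step 2: prey: 29+5-4=30; pred: 8+2-3=7
Step 3: prey: 30+6-4=32; pred: 7+2-2=7
Step 4: prey: 32+6-4=34; pred: 7+2-2=7
Step 5: prey: 34+6-4=36; pred: 7+2-2=7
Step 6: prey: 36+7-5=38; pred: 7+2-2=7
Step 7: prey: 38+7-5=40; pred: 7+2-2=7
Step 8: prey: 40+8-5=43; pred: 7+2-2=7
Step 9: prey: 43+8-6=45; pred: 7+3-2=8
Step 10: prey: 45+9-7=47; pred: 8+3-3=8
Max prey = 47 at step 10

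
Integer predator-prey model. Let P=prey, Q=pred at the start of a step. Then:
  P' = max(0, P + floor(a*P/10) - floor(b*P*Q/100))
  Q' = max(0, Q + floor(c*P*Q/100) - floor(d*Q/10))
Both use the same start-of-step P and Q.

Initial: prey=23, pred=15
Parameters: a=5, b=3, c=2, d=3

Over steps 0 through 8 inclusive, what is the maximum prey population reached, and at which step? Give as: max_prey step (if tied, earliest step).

Answer: 24 1

Derivation:
Step 1: prey: 23+11-10=24; pred: 15+6-4=17
Step 2: prey: 24+12-12=24; pred: 17+8-5=20
Step 3: prey: 24+12-14=22; pred: 20+9-6=23
Step 4: prey: 22+11-15=18; pred: 23+10-6=27
Step 5: prey: 18+9-14=13; pred: 27+9-8=28
Step 6: prey: 13+6-10=9; pred: 28+7-8=27
Step 7: prey: 9+4-7=6; pred: 27+4-8=23
Step 8: prey: 6+3-4=5; pred: 23+2-6=19
Max prey = 24 at step 1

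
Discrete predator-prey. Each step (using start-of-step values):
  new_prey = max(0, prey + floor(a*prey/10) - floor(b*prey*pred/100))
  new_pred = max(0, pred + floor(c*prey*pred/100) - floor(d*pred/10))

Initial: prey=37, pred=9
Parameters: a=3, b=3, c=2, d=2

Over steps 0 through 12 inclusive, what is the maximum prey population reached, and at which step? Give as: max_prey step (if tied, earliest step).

Step 1: prey: 37+11-9=39; pred: 9+6-1=14
Step 2: prey: 39+11-16=34; pred: 14+10-2=22
Step 3: prey: 34+10-22=22; pred: 22+14-4=32
Step 4: prey: 22+6-21=7; pred: 32+14-6=40
Step 5: prey: 7+2-8=1; pred: 40+5-8=37
Step 6: prey: 1+0-1=0; pred: 37+0-7=30
Step 7: prey: 0+0-0=0; pred: 30+0-6=24
Step 8: prey: 0+0-0=0; pred: 24+0-4=20
Step 9: prey: 0+0-0=0; pred: 20+0-4=16
Step 10: prey: 0+0-0=0; pred: 16+0-3=13
Step 11: prey: 0+0-0=0; pred: 13+0-2=11
Step 12: prey: 0+0-0=0; pred: 11+0-2=9
Max prey = 39 at step 1

Answer: 39 1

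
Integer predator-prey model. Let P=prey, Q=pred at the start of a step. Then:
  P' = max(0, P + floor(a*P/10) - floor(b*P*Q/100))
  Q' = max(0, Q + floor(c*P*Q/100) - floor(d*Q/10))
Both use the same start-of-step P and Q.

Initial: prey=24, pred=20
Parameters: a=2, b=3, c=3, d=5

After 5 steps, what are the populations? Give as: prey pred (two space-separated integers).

Answer: 3 4

Derivation:
Step 1: prey: 24+4-14=14; pred: 20+14-10=24
Step 2: prey: 14+2-10=6; pred: 24+10-12=22
Step 3: prey: 6+1-3=4; pred: 22+3-11=14
Step 4: prey: 4+0-1=3; pred: 14+1-7=8
Step 5: prey: 3+0-0=3; pred: 8+0-4=4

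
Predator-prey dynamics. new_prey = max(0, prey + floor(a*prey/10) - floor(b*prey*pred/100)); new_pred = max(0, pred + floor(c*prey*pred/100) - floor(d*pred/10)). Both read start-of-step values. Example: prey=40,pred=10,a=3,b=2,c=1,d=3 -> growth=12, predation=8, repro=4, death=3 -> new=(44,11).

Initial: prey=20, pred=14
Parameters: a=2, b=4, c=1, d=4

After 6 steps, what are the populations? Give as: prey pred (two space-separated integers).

Answer: 10 2

Derivation:
Step 1: prey: 20+4-11=13; pred: 14+2-5=11
Step 2: prey: 13+2-5=10; pred: 11+1-4=8
Step 3: prey: 10+2-3=9; pred: 8+0-3=5
Step 4: prey: 9+1-1=9; pred: 5+0-2=3
Step 5: prey: 9+1-1=9; pred: 3+0-1=2
Step 6: prey: 9+1-0=10; pred: 2+0-0=2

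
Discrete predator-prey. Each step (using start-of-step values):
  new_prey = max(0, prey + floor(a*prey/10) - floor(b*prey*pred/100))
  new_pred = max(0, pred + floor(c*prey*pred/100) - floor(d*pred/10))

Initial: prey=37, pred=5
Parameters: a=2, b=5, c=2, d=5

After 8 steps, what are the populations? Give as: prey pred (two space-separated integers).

Answer: 14 3

Derivation:
Step 1: prey: 37+7-9=35; pred: 5+3-2=6
Step 2: prey: 35+7-10=32; pred: 6+4-3=7
Step 3: prey: 32+6-11=27; pred: 7+4-3=8
Step 4: prey: 27+5-10=22; pred: 8+4-4=8
Step 5: prey: 22+4-8=18; pred: 8+3-4=7
Step 6: prey: 18+3-6=15; pred: 7+2-3=6
Step 7: prey: 15+3-4=14; pred: 6+1-3=4
Step 8: prey: 14+2-2=14; pred: 4+1-2=3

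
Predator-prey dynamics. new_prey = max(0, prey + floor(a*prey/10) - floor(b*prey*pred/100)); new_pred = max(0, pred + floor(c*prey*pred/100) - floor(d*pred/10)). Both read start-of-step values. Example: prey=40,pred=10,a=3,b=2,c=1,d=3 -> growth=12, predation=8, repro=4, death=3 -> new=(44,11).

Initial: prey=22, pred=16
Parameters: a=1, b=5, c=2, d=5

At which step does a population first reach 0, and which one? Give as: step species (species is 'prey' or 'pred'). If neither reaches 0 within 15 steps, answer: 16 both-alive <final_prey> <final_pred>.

Answer: 16 both-alive 1 1

Derivation:
Step 1: prey: 22+2-17=7; pred: 16+7-8=15
Step 2: prey: 7+0-5=2; pred: 15+2-7=10
Step 3: prey: 2+0-1=1; pred: 10+0-5=5
Step 4: prey: 1+0-0=1; pred: 5+0-2=3
Step 5: prey: 1+0-0=1; pred: 3+0-1=2
Step 6: prey: 1+0-0=1; pred: 2+0-1=1
Step 7: prey: 1+0-0=1; pred: 1+0-0=1
Steps 8-15: state stable at prey=1, pred=1 (no change)
No extinction within 15 steps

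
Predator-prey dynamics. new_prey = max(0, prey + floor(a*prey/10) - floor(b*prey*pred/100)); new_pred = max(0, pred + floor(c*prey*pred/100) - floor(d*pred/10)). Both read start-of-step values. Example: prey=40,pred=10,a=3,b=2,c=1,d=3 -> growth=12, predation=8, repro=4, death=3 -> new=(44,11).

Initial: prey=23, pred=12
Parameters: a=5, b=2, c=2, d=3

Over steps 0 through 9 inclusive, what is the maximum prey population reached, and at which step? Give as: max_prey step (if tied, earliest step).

Step 1: prey: 23+11-5=29; pred: 12+5-3=14
Step 2: prey: 29+14-8=35; pred: 14+8-4=18
Step 3: prey: 35+17-12=40; pred: 18+12-5=25
Step 4: prey: 40+20-20=40; pred: 25+20-7=38
Step 5: prey: 40+20-30=30; pred: 38+30-11=57
Step 6: prey: 30+15-34=11; pred: 57+34-17=74
Step 7: prey: 11+5-16=0; pred: 74+16-22=68
Step 8: prey: 0+0-0=0; pred: 68+0-20=48
Step 9: prey: 0+0-0=0; pred: 48+0-14=34
Max prey = 40 at step 3

Answer: 40 3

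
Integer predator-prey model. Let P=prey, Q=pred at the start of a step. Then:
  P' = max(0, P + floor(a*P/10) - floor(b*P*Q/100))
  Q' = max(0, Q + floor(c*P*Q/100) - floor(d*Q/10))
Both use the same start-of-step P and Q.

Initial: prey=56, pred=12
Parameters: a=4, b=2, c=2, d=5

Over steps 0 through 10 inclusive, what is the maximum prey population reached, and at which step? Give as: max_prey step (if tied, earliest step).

Step 1: prey: 56+22-13=65; pred: 12+13-6=19
Step 2: prey: 65+26-24=67; pred: 19+24-9=34
Step 3: prey: 67+26-45=48; pred: 34+45-17=62
Step 4: prey: 48+19-59=8; pred: 62+59-31=90
Step 5: prey: 8+3-14=0; pred: 90+14-45=59
Step 6: prey: 0+0-0=0; pred: 59+0-29=30
Step 7: prey: 0+0-0=0; pred: 30+0-15=15
Step 8: prey: 0+0-0=0; pred: 15+0-7=8
Step 9: prey: 0+0-0=0; pred: 8+0-4=4
Step 10: prey: 0+0-0=0; pred: 4+0-2=2
Max prey = 67 at step 2

Answer: 67 2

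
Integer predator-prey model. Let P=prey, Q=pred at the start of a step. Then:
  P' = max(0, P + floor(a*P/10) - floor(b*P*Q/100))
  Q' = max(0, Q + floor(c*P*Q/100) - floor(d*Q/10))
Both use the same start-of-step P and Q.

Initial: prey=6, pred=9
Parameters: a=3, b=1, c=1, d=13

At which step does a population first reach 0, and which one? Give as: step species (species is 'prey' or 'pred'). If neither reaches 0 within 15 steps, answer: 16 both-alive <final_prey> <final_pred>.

Answer: 1 pred

Derivation:
Step 1: prey: 6+1-0=7; pred: 9+0-11=0
First extinction: pred at step 1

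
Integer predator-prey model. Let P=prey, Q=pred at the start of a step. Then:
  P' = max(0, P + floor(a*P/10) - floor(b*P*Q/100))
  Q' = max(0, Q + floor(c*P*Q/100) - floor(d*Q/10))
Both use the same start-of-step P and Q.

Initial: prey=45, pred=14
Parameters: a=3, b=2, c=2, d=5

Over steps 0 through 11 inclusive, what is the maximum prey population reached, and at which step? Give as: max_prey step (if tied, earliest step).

Answer: 46 1

Derivation:
Step 1: prey: 45+13-12=46; pred: 14+12-7=19
Step 2: prey: 46+13-17=42; pred: 19+17-9=27
Step 3: prey: 42+12-22=32; pred: 27+22-13=36
Step 4: prey: 32+9-23=18; pred: 36+23-18=41
Step 5: prey: 18+5-14=9; pred: 41+14-20=35
Step 6: prey: 9+2-6=5; pred: 35+6-17=24
Step 7: prey: 5+1-2=4; pred: 24+2-12=14
Step 8: prey: 4+1-1=4; pred: 14+1-7=8
Step 9: prey: 4+1-0=5; pred: 8+0-4=4
Step 10: prey: 5+1-0=6; pred: 4+0-2=2
Step 11: prey: 6+1-0=7; pred: 2+0-1=1
Max prey = 46 at step 1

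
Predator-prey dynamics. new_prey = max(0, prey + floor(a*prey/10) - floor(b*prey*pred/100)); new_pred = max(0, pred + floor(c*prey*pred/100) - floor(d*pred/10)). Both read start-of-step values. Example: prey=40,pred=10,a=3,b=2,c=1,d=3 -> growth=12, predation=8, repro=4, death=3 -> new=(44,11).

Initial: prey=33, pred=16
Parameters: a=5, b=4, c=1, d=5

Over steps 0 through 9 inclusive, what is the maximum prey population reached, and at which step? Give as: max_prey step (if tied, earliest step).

Step 1: prey: 33+16-21=28; pred: 16+5-8=13
Step 2: prey: 28+14-14=28; pred: 13+3-6=10
Step 3: prey: 28+14-11=31; pred: 10+2-5=7
Step 4: prey: 31+15-8=38; pred: 7+2-3=6
Step 5: prey: 38+19-9=48; pred: 6+2-3=5
Step 6: prey: 48+24-9=63; pred: 5+2-2=5
Step 7: prey: 63+31-12=82; pred: 5+3-2=6
Step 8: prey: 82+41-19=104; pred: 6+4-3=7
Step 9: prey: 104+52-29=127; pred: 7+7-3=11
Max prey = 127 at step 9

Answer: 127 9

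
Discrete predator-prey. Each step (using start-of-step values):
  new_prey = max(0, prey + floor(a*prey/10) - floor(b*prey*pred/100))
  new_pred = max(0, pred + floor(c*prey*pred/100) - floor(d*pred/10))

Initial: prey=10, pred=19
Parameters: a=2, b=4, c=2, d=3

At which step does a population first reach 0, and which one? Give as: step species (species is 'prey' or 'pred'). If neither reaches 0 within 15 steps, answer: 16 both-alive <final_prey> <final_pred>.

Answer: 16 both-alive 2 3

Derivation:
Step 1: prey: 10+2-7=5; pred: 19+3-5=17
Step 2: prey: 5+1-3=3; pred: 17+1-5=13
Step 3: prey: 3+0-1=2; pred: 13+0-3=10
Step 4: prey: 2+0-0=2; pred: 10+0-3=7
Step 5: prey: 2+0-0=2; pred: 7+0-2=5
Step 6: prey: 2+0-0=2; pred: 5+0-1=4
Step 7: prey: 2+0-0=2; pred: 4+0-1=3
Step 8: prey: 2+0-0=2; pred: 3+0-0=3
Steps 9-15: state stable at prey=2, pred=3 (no change)
No extinction within 15 steps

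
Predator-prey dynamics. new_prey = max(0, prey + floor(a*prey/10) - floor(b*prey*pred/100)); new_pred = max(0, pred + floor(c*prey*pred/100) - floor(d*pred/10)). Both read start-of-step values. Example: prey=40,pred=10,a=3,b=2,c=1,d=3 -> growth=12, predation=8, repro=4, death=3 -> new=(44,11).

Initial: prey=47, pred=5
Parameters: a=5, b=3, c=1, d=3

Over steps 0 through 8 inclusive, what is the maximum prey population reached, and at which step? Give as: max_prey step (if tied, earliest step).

Step 1: prey: 47+23-7=63; pred: 5+2-1=6
Step 2: prey: 63+31-11=83; pred: 6+3-1=8
Step 3: prey: 83+41-19=105; pred: 8+6-2=12
Step 4: prey: 105+52-37=120; pred: 12+12-3=21
Step 5: prey: 120+60-75=105; pred: 21+25-6=40
Step 6: prey: 105+52-126=31; pred: 40+42-12=70
Step 7: prey: 31+15-65=0; pred: 70+21-21=70
Step 8: prey: 0+0-0=0; pred: 70+0-21=49
Max prey = 120 at step 4

Answer: 120 4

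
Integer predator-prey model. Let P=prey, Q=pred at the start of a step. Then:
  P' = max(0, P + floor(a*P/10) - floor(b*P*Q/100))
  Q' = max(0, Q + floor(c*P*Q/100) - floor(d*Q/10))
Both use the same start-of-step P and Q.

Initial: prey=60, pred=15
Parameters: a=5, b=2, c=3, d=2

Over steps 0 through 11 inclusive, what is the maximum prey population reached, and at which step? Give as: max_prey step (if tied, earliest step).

Step 1: prey: 60+30-18=72; pred: 15+27-3=39
Step 2: prey: 72+36-56=52; pred: 39+84-7=116
Step 3: prey: 52+26-120=0; pred: 116+180-23=273
Step 4: prey: 0+0-0=0; pred: 273+0-54=219
Step 5: prey: 0+0-0=0; pred: 219+0-43=176
Step 6: prey: 0+0-0=0; pred: 176+0-35=141
Step 7: prey: 0+0-0=0; pred: 141+0-28=113
Step 8: prey: 0+0-0=0; pred: 113+0-22=91
Step 9: prey: 0+0-0=0; pred: 91+0-18=73
Step 10: prey: 0+0-0=0; pred: 73+0-14=59
Step 11: prey: 0+0-0=0; pred: 59+0-11=48
Max prey = 72 at step 1

Answer: 72 1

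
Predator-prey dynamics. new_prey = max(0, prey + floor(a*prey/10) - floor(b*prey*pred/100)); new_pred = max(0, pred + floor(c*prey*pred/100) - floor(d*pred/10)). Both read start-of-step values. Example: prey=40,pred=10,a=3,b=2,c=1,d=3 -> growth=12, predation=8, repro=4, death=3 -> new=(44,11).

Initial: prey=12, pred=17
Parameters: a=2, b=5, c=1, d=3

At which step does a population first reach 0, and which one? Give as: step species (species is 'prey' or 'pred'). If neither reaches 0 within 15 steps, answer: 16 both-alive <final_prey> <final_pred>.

Step 1: prey: 12+2-10=4; pred: 17+2-5=14
Step 2: prey: 4+0-2=2; pred: 14+0-4=10
Step 3: prey: 2+0-1=1; pred: 10+0-3=7
Step 4: prey: 1+0-0=1; pred: 7+0-2=5
Step 5: prey: 1+0-0=1; pred: 5+0-1=4
Step 6: prey: 1+0-0=1; pred: 4+0-1=3
Step 7: prey: 1+0-0=1; pred: 3+0-0=3
Steps 8-15: state stable at prey=1, pred=3 (no change)
No extinction within 15 steps

Answer: 16 both-alive 1 3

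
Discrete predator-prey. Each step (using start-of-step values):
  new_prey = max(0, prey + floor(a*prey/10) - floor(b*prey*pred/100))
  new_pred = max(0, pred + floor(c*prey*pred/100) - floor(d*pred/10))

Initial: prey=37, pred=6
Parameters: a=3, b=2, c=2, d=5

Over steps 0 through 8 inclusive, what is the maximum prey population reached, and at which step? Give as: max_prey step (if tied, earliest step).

Answer: 56 3

Derivation:
Step 1: prey: 37+11-4=44; pred: 6+4-3=7
Step 2: prey: 44+13-6=51; pred: 7+6-3=10
Step 3: prey: 51+15-10=56; pred: 10+10-5=15
Step 4: prey: 56+16-16=56; pred: 15+16-7=24
Step 5: prey: 56+16-26=46; pred: 24+26-12=38
Step 6: prey: 46+13-34=25; pred: 38+34-19=53
Step 7: prey: 25+7-26=6; pred: 53+26-26=53
Step 8: prey: 6+1-6=1; pred: 53+6-26=33
Max prey = 56 at step 3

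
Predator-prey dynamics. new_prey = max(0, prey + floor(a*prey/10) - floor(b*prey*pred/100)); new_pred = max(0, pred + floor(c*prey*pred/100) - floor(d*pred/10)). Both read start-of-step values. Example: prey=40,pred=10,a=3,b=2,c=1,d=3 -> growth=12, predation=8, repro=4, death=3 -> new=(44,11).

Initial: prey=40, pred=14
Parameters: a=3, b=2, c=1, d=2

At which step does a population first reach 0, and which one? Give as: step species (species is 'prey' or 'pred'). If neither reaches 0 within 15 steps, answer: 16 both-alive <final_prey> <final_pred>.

Answer: 16 both-alive 5 8

Derivation:
Step 1: prey: 40+12-11=41; pred: 14+5-2=17
Step 2: prey: 41+12-13=40; pred: 17+6-3=20
Step 3: prey: 40+12-16=36; pred: 20+8-4=24
Step 4: prey: 36+10-17=29; pred: 24+8-4=28
Step 5: prey: 29+8-16=21; pred: 28+8-5=31
Step 6: prey: 21+6-13=14; pred: 31+6-6=31
Step 7: prey: 14+4-8=10; pred: 31+4-6=29
Step 8: prey: 10+3-5=8; pred: 29+2-5=26
Step 9: prey: 8+2-4=6; pred: 26+2-5=23
Step 10: prey: 6+1-2=5; pred: 23+1-4=20
Step 11: prey: 5+1-2=4; pred: 20+1-4=17
Step 12: prey: 4+1-1=4; pred: 17+0-3=14
Step 13: prey: 4+1-1=4; pred: 14+0-2=12
Step 14: prey: 4+1-0=5; pred: 12+0-2=10
Step 15: prey: 5+1-1=5; pred: 10+0-2=8
No extinction within 15 steps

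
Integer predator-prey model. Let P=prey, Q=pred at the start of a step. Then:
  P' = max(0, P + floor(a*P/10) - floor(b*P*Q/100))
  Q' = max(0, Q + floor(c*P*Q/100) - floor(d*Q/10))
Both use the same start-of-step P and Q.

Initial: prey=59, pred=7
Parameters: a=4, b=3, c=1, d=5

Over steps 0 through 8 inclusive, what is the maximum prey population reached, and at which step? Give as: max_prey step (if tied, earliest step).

Answer: 95 4

Derivation:
Step 1: prey: 59+23-12=70; pred: 7+4-3=8
Step 2: prey: 70+28-16=82; pred: 8+5-4=9
Step 3: prey: 82+32-22=92; pred: 9+7-4=12
Step 4: prey: 92+36-33=95; pred: 12+11-6=17
Step 5: prey: 95+38-48=85; pred: 17+16-8=25
Step 6: prey: 85+34-63=56; pred: 25+21-12=34
Step 7: prey: 56+22-57=21; pred: 34+19-17=36
Step 8: prey: 21+8-22=7; pred: 36+7-18=25
Max prey = 95 at step 4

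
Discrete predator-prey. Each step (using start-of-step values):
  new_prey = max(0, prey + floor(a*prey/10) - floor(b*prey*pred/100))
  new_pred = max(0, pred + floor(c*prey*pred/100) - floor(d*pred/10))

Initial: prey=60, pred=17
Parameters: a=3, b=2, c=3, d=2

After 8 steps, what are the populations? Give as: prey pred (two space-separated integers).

Answer: 0 57

Derivation:
Step 1: prey: 60+18-20=58; pred: 17+30-3=44
Step 2: prey: 58+17-51=24; pred: 44+76-8=112
Step 3: prey: 24+7-53=0; pred: 112+80-22=170
Step 4: prey: 0+0-0=0; pred: 170+0-34=136
Step 5: prey: 0+0-0=0; pred: 136+0-27=109
Step 6: prey: 0+0-0=0; pred: 109+0-21=88
Step 7: prey: 0+0-0=0; pred: 88+0-17=71
Step 8: prey: 0+0-0=0; pred: 71+0-14=57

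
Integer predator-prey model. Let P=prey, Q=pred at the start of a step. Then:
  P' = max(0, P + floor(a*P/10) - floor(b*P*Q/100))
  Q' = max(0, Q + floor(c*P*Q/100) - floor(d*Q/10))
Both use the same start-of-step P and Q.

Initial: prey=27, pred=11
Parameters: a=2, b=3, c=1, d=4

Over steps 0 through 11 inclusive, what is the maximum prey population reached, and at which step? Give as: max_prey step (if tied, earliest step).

Answer: 48 11

Derivation:
Step 1: prey: 27+5-8=24; pred: 11+2-4=9
Step 2: prey: 24+4-6=22; pred: 9+2-3=8
Step 3: prey: 22+4-5=21; pred: 8+1-3=6
Step 4: prey: 21+4-3=22; pred: 6+1-2=5
Step 5: prey: 22+4-3=23; pred: 5+1-2=4
Step 6: prey: 23+4-2=25; pred: 4+0-1=3
Step 7: prey: 25+5-2=28; pred: 3+0-1=2
Step 8: prey: 28+5-1=32; pred: 2+0-0=2
Step 9: prey: 32+6-1=37; pred: 2+0-0=2
Step 10: prey: 37+7-2=42; pred: 2+0-0=2
Step 11: prey: 42+8-2=48; pred: 2+0-0=2
Max prey = 48 at step 11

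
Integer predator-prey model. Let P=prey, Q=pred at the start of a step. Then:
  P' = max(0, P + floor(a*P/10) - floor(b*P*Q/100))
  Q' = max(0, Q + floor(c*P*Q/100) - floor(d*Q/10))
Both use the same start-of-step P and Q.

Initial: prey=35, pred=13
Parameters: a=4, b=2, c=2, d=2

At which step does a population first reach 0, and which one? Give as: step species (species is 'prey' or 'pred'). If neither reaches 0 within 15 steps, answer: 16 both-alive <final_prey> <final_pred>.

Step 1: prey: 35+14-9=40; pred: 13+9-2=20
Step 2: prey: 40+16-16=40; pred: 20+16-4=32
Step 3: prey: 40+16-25=31; pred: 32+25-6=51
Step 4: prey: 31+12-31=12; pred: 51+31-10=72
Step 5: prey: 12+4-17=0; pred: 72+17-14=75
First extinction: prey at step 5

Answer: 5 prey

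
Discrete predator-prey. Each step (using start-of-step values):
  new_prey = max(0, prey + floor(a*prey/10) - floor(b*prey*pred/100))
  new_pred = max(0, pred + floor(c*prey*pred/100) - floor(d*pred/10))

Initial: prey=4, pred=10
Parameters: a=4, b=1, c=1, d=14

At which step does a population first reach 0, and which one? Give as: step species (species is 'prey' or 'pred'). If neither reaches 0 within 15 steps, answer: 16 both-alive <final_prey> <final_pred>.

Step 1: prey: 4+1-0=5; pred: 10+0-14=0
First extinction: pred at step 1

Answer: 1 pred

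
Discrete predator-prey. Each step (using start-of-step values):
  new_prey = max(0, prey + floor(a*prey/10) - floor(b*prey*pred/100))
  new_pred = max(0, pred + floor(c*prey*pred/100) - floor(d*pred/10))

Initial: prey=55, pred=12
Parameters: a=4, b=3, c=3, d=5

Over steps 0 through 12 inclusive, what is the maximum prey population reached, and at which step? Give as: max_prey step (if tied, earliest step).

Step 1: prey: 55+22-19=58; pred: 12+19-6=25
Step 2: prey: 58+23-43=38; pred: 25+43-12=56
Step 3: prey: 38+15-63=0; pred: 56+63-28=91
Step 4: prey: 0+0-0=0; pred: 91+0-45=46
Step 5: prey: 0+0-0=0; pred: 46+0-23=23
Step 6: prey: 0+0-0=0; pred: 23+0-11=12
Step 7: prey: 0+0-0=0; pred: 12+0-6=6
Step 8: prey: 0+0-0=0; pred: 6+0-3=3
Step 9: prey: 0+0-0=0; pred: 3+0-1=2
Step 10: prey: 0+0-0=0; pred: 2+0-1=1
Step 11: prey: 0+0-0=0; pred: 1+0-0=1
Step 12: prey: 0+0-0=0; pred: 1+0-0=1
Max prey = 58 at step 1

Answer: 58 1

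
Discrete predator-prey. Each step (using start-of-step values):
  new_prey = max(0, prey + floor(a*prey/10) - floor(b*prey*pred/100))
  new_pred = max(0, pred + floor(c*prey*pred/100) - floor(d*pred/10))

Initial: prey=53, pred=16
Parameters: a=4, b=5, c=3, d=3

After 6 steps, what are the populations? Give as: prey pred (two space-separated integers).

Answer: 0 16

Derivation:
Step 1: prey: 53+21-42=32; pred: 16+25-4=37
Step 2: prey: 32+12-59=0; pred: 37+35-11=61
Step 3: prey: 0+0-0=0; pred: 61+0-18=43
Step 4: prey: 0+0-0=0; pred: 43+0-12=31
Step 5: prey: 0+0-0=0; pred: 31+0-9=22
Step 6: prey: 0+0-0=0; pred: 22+0-6=16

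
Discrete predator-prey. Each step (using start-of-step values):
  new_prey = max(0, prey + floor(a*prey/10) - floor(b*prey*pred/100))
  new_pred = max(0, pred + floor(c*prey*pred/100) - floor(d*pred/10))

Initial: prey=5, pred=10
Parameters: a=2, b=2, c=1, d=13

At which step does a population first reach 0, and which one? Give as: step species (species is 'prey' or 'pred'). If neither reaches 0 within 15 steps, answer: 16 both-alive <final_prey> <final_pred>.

Step 1: prey: 5+1-1=5; pred: 10+0-13=0
First extinction: pred at step 1

Answer: 1 pred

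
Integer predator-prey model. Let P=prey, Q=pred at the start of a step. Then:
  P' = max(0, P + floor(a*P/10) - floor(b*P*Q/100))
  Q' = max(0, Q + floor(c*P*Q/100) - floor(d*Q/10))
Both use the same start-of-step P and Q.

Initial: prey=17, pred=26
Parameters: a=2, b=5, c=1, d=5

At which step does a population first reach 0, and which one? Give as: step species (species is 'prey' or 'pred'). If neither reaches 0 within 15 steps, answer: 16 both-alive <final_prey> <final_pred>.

Step 1: prey: 17+3-22=0; pred: 26+4-13=17
First extinction: prey at step 1

Answer: 1 prey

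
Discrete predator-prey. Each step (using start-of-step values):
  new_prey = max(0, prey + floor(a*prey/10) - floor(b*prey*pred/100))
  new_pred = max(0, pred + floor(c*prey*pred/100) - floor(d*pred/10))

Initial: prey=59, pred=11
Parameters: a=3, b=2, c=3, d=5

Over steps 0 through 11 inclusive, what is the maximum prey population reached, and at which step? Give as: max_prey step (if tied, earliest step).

Answer: 64 1

Derivation:
Step 1: prey: 59+17-12=64; pred: 11+19-5=25
Step 2: prey: 64+19-32=51; pred: 25+48-12=61
Step 3: prey: 51+15-62=4; pred: 61+93-30=124
Step 4: prey: 4+1-9=0; pred: 124+14-62=76
Step 5: prey: 0+0-0=0; pred: 76+0-38=38
Step 6: prey: 0+0-0=0; pred: 38+0-19=19
Step 7: prey: 0+0-0=0; pred: 19+0-9=10
Step 8: prey: 0+0-0=0; pred: 10+0-5=5
Step 9: prey: 0+0-0=0; pred: 5+0-2=3
Step 10: prey: 0+0-0=0; pred: 3+0-1=2
Step 11: prey: 0+0-0=0; pred: 2+0-1=1
Max prey = 64 at step 1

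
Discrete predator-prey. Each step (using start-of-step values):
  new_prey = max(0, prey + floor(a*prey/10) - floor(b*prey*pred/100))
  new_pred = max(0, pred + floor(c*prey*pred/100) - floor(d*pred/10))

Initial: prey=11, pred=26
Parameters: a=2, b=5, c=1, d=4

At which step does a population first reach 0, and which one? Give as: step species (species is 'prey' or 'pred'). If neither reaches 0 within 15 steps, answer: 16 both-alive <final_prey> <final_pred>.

Step 1: prey: 11+2-14=0; pred: 26+2-10=18
First extinction: prey at step 1

Answer: 1 prey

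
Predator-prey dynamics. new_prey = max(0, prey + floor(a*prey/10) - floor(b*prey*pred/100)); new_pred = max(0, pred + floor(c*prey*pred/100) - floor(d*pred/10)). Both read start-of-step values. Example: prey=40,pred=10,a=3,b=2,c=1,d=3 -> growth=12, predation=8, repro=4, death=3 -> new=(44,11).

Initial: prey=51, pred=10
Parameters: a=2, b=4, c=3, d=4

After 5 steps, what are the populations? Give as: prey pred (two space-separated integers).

Step 1: prey: 51+10-20=41; pred: 10+15-4=21
Step 2: prey: 41+8-34=15; pred: 21+25-8=38
Step 3: prey: 15+3-22=0; pred: 38+17-15=40
Step 4: prey: 0+0-0=0; pred: 40+0-16=24
Step 5: prey: 0+0-0=0; pred: 24+0-9=15

Answer: 0 15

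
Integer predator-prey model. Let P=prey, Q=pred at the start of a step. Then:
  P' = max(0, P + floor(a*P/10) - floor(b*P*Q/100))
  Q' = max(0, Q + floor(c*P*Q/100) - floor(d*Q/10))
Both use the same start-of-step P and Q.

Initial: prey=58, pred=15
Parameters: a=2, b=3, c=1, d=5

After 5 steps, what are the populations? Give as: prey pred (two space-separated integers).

Answer: 20 5

Derivation:
Step 1: prey: 58+11-26=43; pred: 15+8-7=16
Step 2: prey: 43+8-20=31; pred: 16+6-8=14
Step 3: prey: 31+6-13=24; pred: 14+4-7=11
Step 4: prey: 24+4-7=21; pred: 11+2-5=8
Step 5: prey: 21+4-5=20; pred: 8+1-4=5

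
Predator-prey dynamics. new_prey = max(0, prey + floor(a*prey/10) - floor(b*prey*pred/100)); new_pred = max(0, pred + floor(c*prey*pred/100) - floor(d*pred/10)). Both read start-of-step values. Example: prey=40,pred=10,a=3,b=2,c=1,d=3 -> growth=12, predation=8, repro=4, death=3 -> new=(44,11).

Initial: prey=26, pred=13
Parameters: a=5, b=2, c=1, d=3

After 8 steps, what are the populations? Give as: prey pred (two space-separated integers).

Step 1: prey: 26+13-6=33; pred: 13+3-3=13
Step 2: prey: 33+16-8=41; pred: 13+4-3=14
Step 3: prey: 41+20-11=50; pred: 14+5-4=15
Step 4: prey: 50+25-15=60; pred: 15+7-4=18
Step 5: prey: 60+30-21=69; pred: 18+10-5=23
Step 6: prey: 69+34-31=72; pred: 23+15-6=32
Step 7: prey: 72+36-46=62; pred: 32+23-9=46
Step 8: prey: 62+31-57=36; pred: 46+28-13=61

Answer: 36 61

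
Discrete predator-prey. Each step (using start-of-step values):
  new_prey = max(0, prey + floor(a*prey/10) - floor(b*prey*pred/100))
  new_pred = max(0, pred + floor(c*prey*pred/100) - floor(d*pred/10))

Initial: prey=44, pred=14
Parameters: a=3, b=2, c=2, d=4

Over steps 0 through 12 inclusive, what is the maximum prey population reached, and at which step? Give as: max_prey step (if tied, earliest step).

Answer: 45 1

Derivation:
Step 1: prey: 44+13-12=45; pred: 14+12-5=21
Step 2: prey: 45+13-18=40; pred: 21+18-8=31
Step 3: prey: 40+12-24=28; pred: 31+24-12=43
Step 4: prey: 28+8-24=12; pred: 43+24-17=50
Step 5: prey: 12+3-12=3; pred: 50+12-20=42
Step 6: prey: 3+0-2=1; pred: 42+2-16=28
Step 7: prey: 1+0-0=1; pred: 28+0-11=17
Step 8: prey: 1+0-0=1; pred: 17+0-6=11
Step 9: prey: 1+0-0=1; pred: 11+0-4=7
Step 10: prey: 1+0-0=1; pred: 7+0-2=5
Step 11: prey: 1+0-0=1; pred: 5+0-2=3
Step 12: prey: 1+0-0=1; pred: 3+0-1=2
Max prey = 45 at step 1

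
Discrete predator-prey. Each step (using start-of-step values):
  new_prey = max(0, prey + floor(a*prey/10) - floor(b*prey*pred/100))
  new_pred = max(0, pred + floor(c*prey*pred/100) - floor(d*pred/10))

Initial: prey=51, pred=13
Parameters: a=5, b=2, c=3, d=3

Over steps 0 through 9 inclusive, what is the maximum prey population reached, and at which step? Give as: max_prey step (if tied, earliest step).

Answer: 63 1

Derivation:
Step 1: prey: 51+25-13=63; pred: 13+19-3=29
Step 2: prey: 63+31-36=58; pred: 29+54-8=75
Step 3: prey: 58+29-87=0; pred: 75+130-22=183
Step 4: prey: 0+0-0=0; pred: 183+0-54=129
Step 5: prey: 0+0-0=0; pred: 129+0-38=91
Step 6: prey: 0+0-0=0; pred: 91+0-27=64
Step 7: prey: 0+0-0=0; pred: 64+0-19=45
Step 8: prey: 0+0-0=0; pred: 45+0-13=32
Step 9: prey: 0+0-0=0; pred: 32+0-9=23
Max prey = 63 at step 1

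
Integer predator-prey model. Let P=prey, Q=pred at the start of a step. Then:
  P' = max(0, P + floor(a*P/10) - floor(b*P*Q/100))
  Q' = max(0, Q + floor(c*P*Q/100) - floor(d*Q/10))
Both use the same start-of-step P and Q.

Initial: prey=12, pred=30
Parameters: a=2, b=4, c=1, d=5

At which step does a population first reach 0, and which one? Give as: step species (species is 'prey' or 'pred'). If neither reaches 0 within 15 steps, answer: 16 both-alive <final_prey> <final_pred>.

Step 1: prey: 12+2-14=0; pred: 30+3-15=18
First extinction: prey at step 1

Answer: 1 prey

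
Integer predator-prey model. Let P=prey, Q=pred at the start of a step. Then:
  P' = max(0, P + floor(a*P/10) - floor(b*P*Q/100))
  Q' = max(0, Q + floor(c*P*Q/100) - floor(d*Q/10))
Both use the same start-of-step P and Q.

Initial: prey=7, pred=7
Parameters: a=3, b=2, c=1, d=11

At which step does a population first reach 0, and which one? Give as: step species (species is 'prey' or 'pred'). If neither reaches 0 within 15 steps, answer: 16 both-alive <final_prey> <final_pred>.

Step 1: prey: 7+2-0=9; pred: 7+0-7=0
First extinction: pred at step 1

Answer: 1 pred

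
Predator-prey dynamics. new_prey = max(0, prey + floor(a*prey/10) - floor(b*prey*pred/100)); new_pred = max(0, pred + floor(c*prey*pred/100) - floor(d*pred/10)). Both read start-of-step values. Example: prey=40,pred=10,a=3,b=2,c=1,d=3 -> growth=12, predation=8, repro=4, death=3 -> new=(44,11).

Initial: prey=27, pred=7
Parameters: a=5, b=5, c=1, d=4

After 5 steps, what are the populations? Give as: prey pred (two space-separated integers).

Answer: 78 5

Derivation:
Step 1: prey: 27+13-9=31; pred: 7+1-2=6
Step 2: prey: 31+15-9=37; pred: 6+1-2=5
Step 3: prey: 37+18-9=46; pred: 5+1-2=4
Step 4: prey: 46+23-9=60; pred: 4+1-1=4
Step 5: prey: 60+30-12=78; pred: 4+2-1=5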